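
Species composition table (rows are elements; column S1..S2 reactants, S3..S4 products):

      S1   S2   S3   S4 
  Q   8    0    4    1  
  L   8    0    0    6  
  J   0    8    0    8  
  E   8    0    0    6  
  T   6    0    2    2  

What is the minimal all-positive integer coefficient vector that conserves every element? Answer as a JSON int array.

Q: 3·8+4·0 = 24 | 5·4+4·1 = 24
L: 3·8+4·0 = 24 | 5·0+4·6 = 24
J: 3·0+4·8 = 32 | 5·0+4·8 = 32
E: 3·8+4·0 = 24 | 5·0+4·6 = 24
T: 3·6+4·0 = 18 | 5·2+4·2 = 18
gcd(3,4,5,4) = 1

Coefficients: [3, 4, 5, 4]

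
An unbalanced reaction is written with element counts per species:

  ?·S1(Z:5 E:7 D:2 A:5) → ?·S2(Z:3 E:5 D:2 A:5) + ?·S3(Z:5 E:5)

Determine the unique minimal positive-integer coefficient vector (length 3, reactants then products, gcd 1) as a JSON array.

Coefficients: [5, 5, 2]

Z: 5·5 = 25 | 5·3+2·5 = 25
E: 5·7 = 35 | 5·5+2·5 = 35
D: 5·2 = 10 | 5·2+2·0 = 10
A: 5·5 = 25 | 5·5+2·0 = 25
gcd(5,5,2) = 1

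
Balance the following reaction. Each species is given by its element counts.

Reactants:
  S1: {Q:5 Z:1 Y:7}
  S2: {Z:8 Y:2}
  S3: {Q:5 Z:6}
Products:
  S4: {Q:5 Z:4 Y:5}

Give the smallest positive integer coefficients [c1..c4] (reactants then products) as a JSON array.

Coefficients: [4, 1, 2, 6]

Q: 4·5+1·0+2·5 = 30 | 6·5 = 30
Z: 4·1+1·8+2·6 = 24 | 6·4 = 24
Y: 4·7+1·2+2·0 = 30 | 6·5 = 30
gcd(4,1,2,6) = 1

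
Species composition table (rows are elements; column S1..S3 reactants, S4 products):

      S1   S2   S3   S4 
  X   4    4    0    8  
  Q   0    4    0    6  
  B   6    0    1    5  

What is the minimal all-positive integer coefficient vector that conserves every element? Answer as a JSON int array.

X: 1·4+3·4+4·0 = 16 | 2·8 = 16
Q: 1·0+3·4+4·0 = 12 | 2·6 = 12
B: 1·6+3·0+4·1 = 10 | 2·5 = 10
gcd(1,3,4,2) = 1

Coefficients: [1, 3, 4, 2]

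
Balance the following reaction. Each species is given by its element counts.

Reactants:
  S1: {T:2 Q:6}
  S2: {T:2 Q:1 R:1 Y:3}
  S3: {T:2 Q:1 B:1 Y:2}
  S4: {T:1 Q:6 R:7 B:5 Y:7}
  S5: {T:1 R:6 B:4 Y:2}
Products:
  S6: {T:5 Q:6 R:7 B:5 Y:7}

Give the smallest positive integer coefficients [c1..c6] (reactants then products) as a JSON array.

T: 2·2+3·2+3·2+1·1+3·1 = 20 | 4·5 = 20
Q: 2·6+3·1+3·1+1·6+3·0 = 24 | 4·6 = 24
R: 2·0+3·1+3·0+1·7+3·6 = 28 | 4·7 = 28
B: 2·0+3·0+3·1+1·5+3·4 = 20 | 4·5 = 20
Y: 2·0+3·3+3·2+1·7+3·2 = 28 | 4·7 = 28
gcd(2,3,3,1,3,4) = 1

Coefficients: [2, 3, 3, 1, 3, 4]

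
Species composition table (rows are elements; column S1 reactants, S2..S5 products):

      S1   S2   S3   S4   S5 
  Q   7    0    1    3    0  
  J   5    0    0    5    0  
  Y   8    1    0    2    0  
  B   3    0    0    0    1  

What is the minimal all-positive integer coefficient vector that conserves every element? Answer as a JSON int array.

Q: 1·7 = 7 | 6·0+4·1+1·3+3·0 = 7
J: 1·5 = 5 | 6·0+4·0+1·5+3·0 = 5
Y: 1·8 = 8 | 6·1+4·0+1·2+3·0 = 8
B: 1·3 = 3 | 6·0+4·0+1·0+3·1 = 3
gcd(1,6,4,1,3) = 1

Coefficients: [1, 6, 4, 1, 3]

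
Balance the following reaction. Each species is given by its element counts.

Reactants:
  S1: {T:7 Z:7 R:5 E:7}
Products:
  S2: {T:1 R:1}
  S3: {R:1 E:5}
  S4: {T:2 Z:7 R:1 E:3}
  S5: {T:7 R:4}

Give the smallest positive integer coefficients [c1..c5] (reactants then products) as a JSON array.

Coefficients: [5, 4, 4, 5, 3]

T: 5·7 = 35 | 4·1+4·0+5·2+3·7 = 35
Z: 5·7 = 35 | 4·0+4·0+5·7+3·0 = 35
R: 5·5 = 25 | 4·1+4·1+5·1+3·4 = 25
E: 5·7 = 35 | 4·0+4·5+5·3+3·0 = 35
gcd(5,4,4,5,3) = 1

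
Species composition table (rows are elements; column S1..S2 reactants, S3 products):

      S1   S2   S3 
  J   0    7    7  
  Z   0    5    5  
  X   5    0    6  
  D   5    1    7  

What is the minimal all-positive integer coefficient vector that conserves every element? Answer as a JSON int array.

Coefficients: [6, 5, 5]

J: 6·0+5·7 = 35 | 5·7 = 35
Z: 6·0+5·5 = 25 | 5·5 = 25
X: 6·5+5·0 = 30 | 5·6 = 30
D: 6·5+5·1 = 35 | 5·7 = 35
gcd(6,5,5) = 1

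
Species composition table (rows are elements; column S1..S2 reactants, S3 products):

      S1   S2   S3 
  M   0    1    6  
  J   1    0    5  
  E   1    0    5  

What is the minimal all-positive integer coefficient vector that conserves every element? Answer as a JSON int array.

Coefficients: [5, 6, 1]

M: 5·0+6·1 = 6 | 1·6 = 6
J: 5·1+6·0 = 5 | 1·5 = 5
E: 5·1+6·0 = 5 | 1·5 = 5
gcd(5,6,1) = 1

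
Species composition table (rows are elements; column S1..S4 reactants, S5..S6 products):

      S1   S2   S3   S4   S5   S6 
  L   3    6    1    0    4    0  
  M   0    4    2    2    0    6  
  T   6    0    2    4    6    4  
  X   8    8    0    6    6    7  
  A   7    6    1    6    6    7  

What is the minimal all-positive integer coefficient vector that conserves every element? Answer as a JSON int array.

Coefficients: [4, 1, 6, 4, 6, 4]

L: 4·3+1·6+6·1+4·0 = 24 | 6·4+4·0 = 24
M: 4·0+1·4+6·2+4·2 = 24 | 6·0+4·6 = 24
T: 4·6+1·0+6·2+4·4 = 52 | 6·6+4·4 = 52
X: 4·8+1·8+6·0+4·6 = 64 | 6·6+4·7 = 64
A: 4·7+1·6+6·1+4·6 = 64 | 6·6+4·7 = 64
gcd(4,1,6,4,6,4) = 1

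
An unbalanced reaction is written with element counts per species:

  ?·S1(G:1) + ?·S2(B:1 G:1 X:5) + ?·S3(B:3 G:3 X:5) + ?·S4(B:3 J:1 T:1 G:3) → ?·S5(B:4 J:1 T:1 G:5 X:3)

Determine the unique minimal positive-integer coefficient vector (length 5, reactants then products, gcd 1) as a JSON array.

B: 5·0+2·1+1·3+5·3 = 20 | 5·4 = 20
J: 5·0+2·0+1·0+5·1 = 5 | 5·1 = 5
T: 5·0+2·0+1·0+5·1 = 5 | 5·1 = 5
G: 5·1+2·1+1·3+5·3 = 25 | 5·5 = 25
X: 5·0+2·5+1·5+5·0 = 15 | 5·3 = 15
gcd(5,2,1,5,5) = 1

Coefficients: [5, 2, 1, 5, 5]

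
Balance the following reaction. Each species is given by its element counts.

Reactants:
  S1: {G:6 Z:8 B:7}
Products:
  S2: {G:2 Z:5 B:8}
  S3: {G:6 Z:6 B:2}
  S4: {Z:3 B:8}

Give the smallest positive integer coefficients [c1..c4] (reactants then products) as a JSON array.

Coefficients: [6, 3, 5, 1]

G: 6·6 = 36 | 3·2+5·6+1·0 = 36
Z: 6·8 = 48 | 3·5+5·6+1·3 = 48
B: 6·7 = 42 | 3·8+5·2+1·8 = 42
gcd(6,3,5,1) = 1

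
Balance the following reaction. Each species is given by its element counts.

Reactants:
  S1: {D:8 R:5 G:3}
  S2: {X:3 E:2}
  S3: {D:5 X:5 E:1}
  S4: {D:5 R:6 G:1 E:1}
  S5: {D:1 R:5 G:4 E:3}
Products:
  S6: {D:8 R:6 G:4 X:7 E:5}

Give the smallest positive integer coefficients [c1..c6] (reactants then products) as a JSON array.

D: 1·8+4·0+6·5+1·5+5·1 = 48 | 6·8 = 48
R: 1·5+4·0+6·0+1·6+5·5 = 36 | 6·6 = 36
G: 1·3+4·0+6·0+1·1+5·4 = 24 | 6·4 = 24
X: 1·0+4·3+6·5+1·0+5·0 = 42 | 6·7 = 42
E: 1·0+4·2+6·1+1·1+5·3 = 30 | 6·5 = 30
gcd(1,4,6,1,5,6) = 1

Coefficients: [1, 4, 6, 1, 5, 6]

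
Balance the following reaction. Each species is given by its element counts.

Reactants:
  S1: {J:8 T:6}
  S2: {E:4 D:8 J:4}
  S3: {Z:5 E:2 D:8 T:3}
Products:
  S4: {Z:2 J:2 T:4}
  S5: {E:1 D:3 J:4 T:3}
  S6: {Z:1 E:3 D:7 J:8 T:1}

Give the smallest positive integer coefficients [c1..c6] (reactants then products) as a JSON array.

Coefficients: [5, 2, 2, 4, 6, 2]

Z: 5·0+2·0+2·5 = 10 | 4·2+6·0+2·1 = 10
E: 5·0+2·4+2·2 = 12 | 4·0+6·1+2·3 = 12
D: 5·0+2·8+2·8 = 32 | 4·0+6·3+2·7 = 32
J: 5·8+2·4+2·0 = 48 | 4·2+6·4+2·8 = 48
T: 5·6+2·0+2·3 = 36 | 4·4+6·3+2·1 = 36
gcd(5,2,2,4,6,2) = 1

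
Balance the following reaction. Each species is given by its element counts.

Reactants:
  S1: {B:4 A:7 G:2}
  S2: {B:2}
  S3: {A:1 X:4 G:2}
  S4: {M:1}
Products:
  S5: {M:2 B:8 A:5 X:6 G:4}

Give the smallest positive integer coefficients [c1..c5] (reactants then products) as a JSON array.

Coefficients: [1, 6, 3, 4, 2]

M: 1·0+6·0+3·0+4·1 = 4 | 2·2 = 4
B: 1·4+6·2+3·0+4·0 = 16 | 2·8 = 16
A: 1·7+6·0+3·1+4·0 = 10 | 2·5 = 10
X: 1·0+6·0+3·4+4·0 = 12 | 2·6 = 12
G: 1·2+6·0+3·2+4·0 = 8 | 2·4 = 8
gcd(1,6,3,4,2) = 1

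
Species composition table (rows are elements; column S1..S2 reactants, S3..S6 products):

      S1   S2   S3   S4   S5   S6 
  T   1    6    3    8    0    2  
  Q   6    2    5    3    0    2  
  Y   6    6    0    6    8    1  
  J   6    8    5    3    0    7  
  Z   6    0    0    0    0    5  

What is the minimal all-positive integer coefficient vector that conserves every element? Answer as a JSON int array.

T: 5·1+5·6 = 35 | 5·3+1·8+6·0+6·2 = 35
Q: 5·6+5·2 = 40 | 5·5+1·3+6·0+6·2 = 40
Y: 5·6+5·6 = 60 | 5·0+1·6+6·8+6·1 = 60
J: 5·6+5·8 = 70 | 5·5+1·3+6·0+6·7 = 70
Z: 5·6+5·0 = 30 | 5·0+1·0+6·0+6·5 = 30
gcd(5,5,5,1,6,6) = 1

Coefficients: [5, 5, 5, 1, 6, 6]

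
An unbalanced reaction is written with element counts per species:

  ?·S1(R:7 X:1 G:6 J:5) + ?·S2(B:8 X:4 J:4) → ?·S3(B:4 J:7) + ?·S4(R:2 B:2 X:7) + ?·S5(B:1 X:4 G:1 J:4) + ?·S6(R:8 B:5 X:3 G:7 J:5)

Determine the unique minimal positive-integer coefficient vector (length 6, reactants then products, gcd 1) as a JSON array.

R: 6·7+5·0 = 42 | 3·0+1·2+1·0+5·8 = 42
B: 6·0+5·8 = 40 | 3·4+1·2+1·1+5·5 = 40
X: 6·1+5·4 = 26 | 3·0+1·7+1·4+5·3 = 26
G: 6·6+5·0 = 36 | 3·0+1·0+1·1+5·7 = 36
J: 6·5+5·4 = 50 | 3·7+1·0+1·4+5·5 = 50
gcd(6,5,3,1,1,5) = 1

Coefficients: [6, 5, 3, 1, 1, 5]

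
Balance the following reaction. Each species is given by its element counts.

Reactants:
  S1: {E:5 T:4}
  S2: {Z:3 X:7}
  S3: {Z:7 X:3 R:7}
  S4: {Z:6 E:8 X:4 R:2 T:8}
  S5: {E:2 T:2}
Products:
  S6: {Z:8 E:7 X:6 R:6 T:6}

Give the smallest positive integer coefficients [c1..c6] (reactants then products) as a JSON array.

Coefficients: [5, 2, 4, 1, 1, 5]

Z: 5·0+2·3+4·7+1·6+1·0 = 40 | 5·8 = 40
E: 5·5+2·0+4·0+1·8+1·2 = 35 | 5·7 = 35
X: 5·0+2·7+4·3+1·4+1·0 = 30 | 5·6 = 30
R: 5·0+2·0+4·7+1·2+1·0 = 30 | 5·6 = 30
T: 5·4+2·0+4·0+1·8+1·2 = 30 | 5·6 = 30
gcd(5,2,4,1,1,5) = 1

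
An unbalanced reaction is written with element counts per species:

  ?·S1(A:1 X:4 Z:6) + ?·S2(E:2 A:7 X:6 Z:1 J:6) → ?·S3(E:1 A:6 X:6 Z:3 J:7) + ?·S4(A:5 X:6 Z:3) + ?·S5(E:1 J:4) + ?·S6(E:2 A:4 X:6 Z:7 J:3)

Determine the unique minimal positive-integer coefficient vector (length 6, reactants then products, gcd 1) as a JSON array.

E: 6·0+6·2 = 12 | 1·1+6·0+5·1+3·2 = 12
A: 6·1+6·7 = 48 | 1·6+6·5+5·0+3·4 = 48
X: 6·4+6·6 = 60 | 1·6+6·6+5·0+3·6 = 60
Z: 6·6+6·1 = 42 | 1·3+6·3+5·0+3·7 = 42
J: 6·0+6·6 = 36 | 1·7+6·0+5·4+3·3 = 36
gcd(6,6,1,6,5,3) = 1

Coefficients: [6, 6, 1, 6, 5, 3]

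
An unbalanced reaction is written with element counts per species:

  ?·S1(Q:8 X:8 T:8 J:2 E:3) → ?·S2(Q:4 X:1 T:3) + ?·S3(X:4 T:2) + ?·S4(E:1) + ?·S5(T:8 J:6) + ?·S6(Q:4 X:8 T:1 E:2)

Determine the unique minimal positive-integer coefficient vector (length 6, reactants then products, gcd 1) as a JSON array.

Coefficients: [3, 4, 1, 5, 1, 2]

Q: 3·8 = 24 | 4·4+1·0+5·0+1·0+2·4 = 24
X: 3·8 = 24 | 4·1+1·4+5·0+1·0+2·8 = 24
T: 3·8 = 24 | 4·3+1·2+5·0+1·8+2·1 = 24
J: 3·2 = 6 | 4·0+1·0+5·0+1·6+2·0 = 6
E: 3·3 = 9 | 4·0+1·0+5·1+1·0+2·2 = 9
gcd(3,4,1,5,1,2) = 1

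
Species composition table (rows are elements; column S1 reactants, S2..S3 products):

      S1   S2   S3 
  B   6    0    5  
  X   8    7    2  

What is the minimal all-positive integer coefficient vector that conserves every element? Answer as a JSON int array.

Coefficients: [5, 4, 6]

B: 5·6 = 30 | 4·0+6·5 = 30
X: 5·8 = 40 | 4·7+6·2 = 40
gcd(5,4,6) = 1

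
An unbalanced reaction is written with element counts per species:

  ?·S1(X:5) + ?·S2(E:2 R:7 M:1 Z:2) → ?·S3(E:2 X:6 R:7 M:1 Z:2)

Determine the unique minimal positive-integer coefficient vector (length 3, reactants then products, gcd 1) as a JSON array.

Coefficients: [6, 5, 5]

E: 6·0+5·2 = 10 | 5·2 = 10
X: 6·5+5·0 = 30 | 5·6 = 30
R: 6·0+5·7 = 35 | 5·7 = 35
M: 6·0+5·1 = 5 | 5·1 = 5
Z: 6·0+5·2 = 10 | 5·2 = 10
gcd(6,5,5) = 1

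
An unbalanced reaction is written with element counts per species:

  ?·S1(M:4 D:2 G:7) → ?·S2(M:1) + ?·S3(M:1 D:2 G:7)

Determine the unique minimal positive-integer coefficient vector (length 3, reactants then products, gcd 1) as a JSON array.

Coefficients: [1, 3, 1]

M: 1·4 = 4 | 3·1+1·1 = 4
D: 1·2 = 2 | 3·0+1·2 = 2
G: 1·7 = 7 | 3·0+1·7 = 7
gcd(1,3,1) = 1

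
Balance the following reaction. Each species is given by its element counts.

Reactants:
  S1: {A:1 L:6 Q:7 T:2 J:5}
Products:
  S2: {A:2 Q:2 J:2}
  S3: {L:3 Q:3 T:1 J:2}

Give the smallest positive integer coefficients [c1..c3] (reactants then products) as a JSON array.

Coefficients: [2, 1, 4]

A: 2·1 = 2 | 1·2+4·0 = 2
L: 2·6 = 12 | 1·0+4·3 = 12
Q: 2·7 = 14 | 1·2+4·3 = 14
T: 2·2 = 4 | 1·0+4·1 = 4
J: 2·5 = 10 | 1·2+4·2 = 10
gcd(2,1,4) = 1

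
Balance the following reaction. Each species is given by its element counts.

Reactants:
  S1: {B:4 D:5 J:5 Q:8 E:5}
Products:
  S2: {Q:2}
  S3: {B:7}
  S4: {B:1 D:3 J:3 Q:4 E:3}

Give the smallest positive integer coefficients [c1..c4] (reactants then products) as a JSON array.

B: 3·4 = 12 | 2·0+1·7+5·1 = 12
D: 3·5 = 15 | 2·0+1·0+5·3 = 15
J: 3·5 = 15 | 2·0+1·0+5·3 = 15
Q: 3·8 = 24 | 2·2+1·0+5·4 = 24
E: 3·5 = 15 | 2·0+1·0+5·3 = 15
gcd(3,2,1,5) = 1

Coefficients: [3, 2, 1, 5]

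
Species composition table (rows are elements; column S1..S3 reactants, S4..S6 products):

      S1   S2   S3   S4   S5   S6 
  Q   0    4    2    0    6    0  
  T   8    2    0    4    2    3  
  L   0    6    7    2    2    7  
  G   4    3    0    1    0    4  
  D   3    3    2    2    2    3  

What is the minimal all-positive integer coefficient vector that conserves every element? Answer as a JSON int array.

Coefficients: [5, 3, 6, 5, 4, 6]

Q: 5·0+3·4+6·2 = 24 | 5·0+4·6+6·0 = 24
T: 5·8+3·2+6·0 = 46 | 5·4+4·2+6·3 = 46
L: 5·0+3·6+6·7 = 60 | 5·2+4·2+6·7 = 60
G: 5·4+3·3+6·0 = 29 | 5·1+4·0+6·4 = 29
D: 5·3+3·3+6·2 = 36 | 5·2+4·2+6·3 = 36
gcd(5,3,6,5,4,6) = 1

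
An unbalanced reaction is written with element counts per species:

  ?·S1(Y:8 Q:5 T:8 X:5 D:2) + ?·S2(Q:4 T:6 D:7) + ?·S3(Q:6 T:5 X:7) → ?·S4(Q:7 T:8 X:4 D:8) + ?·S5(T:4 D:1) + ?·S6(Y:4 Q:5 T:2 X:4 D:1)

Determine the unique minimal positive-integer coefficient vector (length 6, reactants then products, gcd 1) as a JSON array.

Coefficients: [2, 3, 2, 2, 5, 4]

Y: 2·8+3·0+2·0 = 16 | 2·0+5·0+4·4 = 16
Q: 2·5+3·4+2·6 = 34 | 2·7+5·0+4·5 = 34
T: 2·8+3·6+2·5 = 44 | 2·8+5·4+4·2 = 44
X: 2·5+3·0+2·7 = 24 | 2·4+5·0+4·4 = 24
D: 2·2+3·7+2·0 = 25 | 2·8+5·1+4·1 = 25
gcd(2,3,2,2,5,4) = 1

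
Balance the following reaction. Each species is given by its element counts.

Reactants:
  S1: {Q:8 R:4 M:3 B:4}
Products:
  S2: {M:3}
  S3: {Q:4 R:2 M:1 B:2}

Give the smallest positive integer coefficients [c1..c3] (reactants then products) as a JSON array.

Q: 3·8 = 24 | 1·0+6·4 = 24
R: 3·4 = 12 | 1·0+6·2 = 12
M: 3·3 = 9 | 1·3+6·1 = 9
B: 3·4 = 12 | 1·0+6·2 = 12
gcd(3,1,6) = 1

Coefficients: [3, 1, 6]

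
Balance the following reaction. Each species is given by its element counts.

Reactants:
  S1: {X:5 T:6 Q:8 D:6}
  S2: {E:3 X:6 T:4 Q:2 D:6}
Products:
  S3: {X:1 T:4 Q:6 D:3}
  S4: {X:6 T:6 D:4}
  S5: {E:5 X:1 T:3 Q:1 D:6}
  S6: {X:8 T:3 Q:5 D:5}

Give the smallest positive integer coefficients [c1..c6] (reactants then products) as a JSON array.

E: 6·0+5·3 = 15 | 5·0+2·0+3·5+5·0 = 15
X: 6·5+5·6 = 60 | 5·1+2·6+3·1+5·8 = 60
T: 6·6+5·4 = 56 | 5·4+2·6+3·3+5·3 = 56
Q: 6·8+5·2 = 58 | 5·6+2·0+3·1+5·5 = 58
D: 6·6+5·6 = 66 | 5·3+2·4+3·6+5·5 = 66
gcd(6,5,5,2,3,5) = 1

Coefficients: [6, 5, 5, 2, 3, 5]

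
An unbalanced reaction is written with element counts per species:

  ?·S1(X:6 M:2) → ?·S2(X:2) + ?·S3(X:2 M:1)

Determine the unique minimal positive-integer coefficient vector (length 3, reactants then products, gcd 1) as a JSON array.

Coefficients: [1, 1, 2]

X: 1·6 = 6 | 1·2+2·2 = 6
M: 1·2 = 2 | 1·0+2·1 = 2
gcd(1,1,2) = 1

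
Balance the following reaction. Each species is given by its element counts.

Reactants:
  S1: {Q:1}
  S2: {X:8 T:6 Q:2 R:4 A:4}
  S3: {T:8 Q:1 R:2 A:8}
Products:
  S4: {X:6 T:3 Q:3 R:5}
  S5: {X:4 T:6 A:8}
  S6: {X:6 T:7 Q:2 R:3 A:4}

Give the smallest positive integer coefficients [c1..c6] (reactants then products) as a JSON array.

X: 3·0+6·8+1·0 = 48 | 4·6+3·4+2·6 = 48
T: 3·0+6·6+1·8 = 44 | 4·3+3·6+2·7 = 44
Q: 3·1+6·2+1·1 = 16 | 4·3+3·0+2·2 = 16
R: 3·0+6·4+1·2 = 26 | 4·5+3·0+2·3 = 26
A: 3·0+6·4+1·8 = 32 | 4·0+3·8+2·4 = 32
gcd(3,6,1,4,3,2) = 1

Coefficients: [3, 6, 1, 4, 3, 2]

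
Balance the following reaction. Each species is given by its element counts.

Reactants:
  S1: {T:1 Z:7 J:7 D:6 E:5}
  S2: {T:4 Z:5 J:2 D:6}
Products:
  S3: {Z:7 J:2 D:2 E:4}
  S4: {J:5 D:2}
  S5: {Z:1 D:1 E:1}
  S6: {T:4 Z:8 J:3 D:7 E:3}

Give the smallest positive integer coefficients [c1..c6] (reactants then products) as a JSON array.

Coefficients: [4, 3, 1, 4, 4, 4]

T: 4·1+3·4 = 16 | 1·0+4·0+4·0+4·4 = 16
Z: 4·7+3·5 = 43 | 1·7+4·0+4·1+4·8 = 43
J: 4·7+3·2 = 34 | 1·2+4·5+4·0+4·3 = 34
D: 4·6+3·6 = 42 | 1·2+4·2+4·1+4·7 = 42
E: 4·5+3·0 = 20 | 1·4+4·0+4·1+4·3 = 20
gcd(4,3,1,4,4,4) = 1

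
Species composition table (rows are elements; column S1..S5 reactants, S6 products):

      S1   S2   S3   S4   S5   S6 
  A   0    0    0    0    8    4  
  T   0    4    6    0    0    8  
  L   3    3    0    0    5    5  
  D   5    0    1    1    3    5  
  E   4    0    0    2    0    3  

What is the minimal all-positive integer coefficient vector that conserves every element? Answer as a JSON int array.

A: 2·0+3·0+6·0+5·0+3·8 = 24 | 6·4 = 24
T: 2·0+3·4+6·6+5·0+3·0 = 48 | 6·8 = 48
L: 2·3+3·3+6·0+5·0+3·5 = 30 | 6·5 = 30
D: 2·5+3·0+6·1+5·1+3·3 = 30 | 6·5 = 30
E: 2·4+3·0+6·0+5·2+3·0 = 18 | 6·3 = 18
gcd(2,3,6,5,3,6) = 1

Coefficients: [2, 3, 6, 5, 3, 6]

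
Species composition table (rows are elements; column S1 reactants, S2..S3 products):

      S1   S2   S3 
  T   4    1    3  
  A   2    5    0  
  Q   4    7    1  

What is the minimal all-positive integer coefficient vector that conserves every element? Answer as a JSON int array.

Coefficients: [5, 2, 6]

T: 5·4 = 20 | 2·1+6·3 = 20
A: 5·2 = 10 | 2·5+6·0 = 10
Q: 5·4 = 20 | 2·7+6·1 = 20
gcd(5,2,6) = 1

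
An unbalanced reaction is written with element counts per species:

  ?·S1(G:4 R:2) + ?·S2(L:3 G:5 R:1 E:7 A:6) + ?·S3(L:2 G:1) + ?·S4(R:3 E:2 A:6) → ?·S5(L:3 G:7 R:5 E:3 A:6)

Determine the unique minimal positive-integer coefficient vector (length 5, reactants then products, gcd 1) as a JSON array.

L: 6·0+1·3+6·2+4·0 = 15 | 5·3 = 15
G: 6·4+1·5+6·1+4·0 = 35 | 5·7 = 35
R: 6·2+1·1+6·0+4·3 = 25 | 5·5 = 25
E: 6·0+1·7+6·0+4·2 = 15 | 5·3 = 15
A: 6·0+1·6+6·0+4·6 = 30 | 5·6 = 30
gcd(6,1,6,4,5) = 1

Coefficients: [6, 1, 6, 4, 5]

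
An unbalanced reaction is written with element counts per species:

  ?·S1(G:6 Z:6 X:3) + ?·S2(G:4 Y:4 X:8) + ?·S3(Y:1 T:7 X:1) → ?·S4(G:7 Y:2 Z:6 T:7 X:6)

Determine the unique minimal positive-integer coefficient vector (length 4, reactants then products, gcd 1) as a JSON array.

G: 4·6+1·4+4·0 = 28 | 4·7 = 28
Y: 4·0+1·4+4·1 = 8 | 4·2 = 8
Z: 4·6+1·0+4·0 = 24 | 4·6 = 24
T: 4·0+1·0+4·7 = 28 | 4·7 = 28
X: 4·3+1·8+4·1 = 24 | 4·6 = 24
gcd(4,1,4,4) = 1

Coefficients: [4, 1, 4, 4]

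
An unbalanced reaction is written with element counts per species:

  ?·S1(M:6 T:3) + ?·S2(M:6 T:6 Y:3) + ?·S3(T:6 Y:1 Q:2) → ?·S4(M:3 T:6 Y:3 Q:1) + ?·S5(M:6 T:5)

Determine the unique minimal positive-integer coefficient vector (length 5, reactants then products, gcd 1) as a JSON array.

M: 1·6+5·6+3·0 = 36 | 6·3+3·6 = 36
T: 1·3+5·6+3·6 = 51 | 6·6+3·5 = 51
Y: 1·0+5·3+3·1 = 18 | 6·3+3·0 = 18
Q: 1·0+5·0+3·2 = 6 | 6·1+3·0 = 6
gcd(1,5,3,6,3) = 1

Coefficients: [1, 5, 3, 6, 3]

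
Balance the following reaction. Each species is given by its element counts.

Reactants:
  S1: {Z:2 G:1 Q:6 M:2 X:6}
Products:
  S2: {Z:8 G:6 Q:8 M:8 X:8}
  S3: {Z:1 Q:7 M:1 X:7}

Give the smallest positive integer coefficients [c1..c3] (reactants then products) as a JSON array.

Coefficients: [6, 1, 4]

Z: 6·2 = 12 | 1·8+4·1 = 12
G: 6·1 = 6 | 1·6+4·0 = 6
Q: 6·6 = 36 | 1·8+4·7 = 36
M: 6·2 = 12 | 1·8+4·1 = 12
X: 6·6 = 36 | 1·8+4·7 = 36
gcd(6,1,4) = 1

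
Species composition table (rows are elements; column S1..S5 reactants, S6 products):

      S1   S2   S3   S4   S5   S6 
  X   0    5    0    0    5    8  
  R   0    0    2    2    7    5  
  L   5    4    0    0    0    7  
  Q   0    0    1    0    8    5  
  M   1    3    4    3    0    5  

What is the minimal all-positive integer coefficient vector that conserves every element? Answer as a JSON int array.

Coefficients: [3, 5, 1, 1, 3, 5]

X: 3·0+5·5+1·0+1·0+3·5 = 40 | 5·8 = 40
R: 3·0+5·0+1·2+1·2+3·7 = 25 | 5·5 = 25
L: 3·5+5·4+1·0+1·0+3·0 = 35 | 5·7 = 35
Q: 3·0+5·0+1·1+1·0+3·8 = 25 | 5·5 = 25
M: 3·1+5·3+1·4+1·3+3·0 = 25 | 5·5 = 25
gcd(3,5,1,1,3,5) = 1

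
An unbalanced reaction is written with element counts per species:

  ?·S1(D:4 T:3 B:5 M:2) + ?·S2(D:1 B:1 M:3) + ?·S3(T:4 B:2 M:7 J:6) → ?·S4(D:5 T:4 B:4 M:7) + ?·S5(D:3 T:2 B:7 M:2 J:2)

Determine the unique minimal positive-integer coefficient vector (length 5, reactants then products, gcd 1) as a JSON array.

D: 6·4+5·1+1·0 = 29 | 4·5+3·3 = 29
T: 6·3+5·0+1·4 = 22 | 4·4+3·2 = 22
B: 6·5+5·1+1·2 = 37 | 4·4+3·7 = 37
M: 6·2+5·3+1·7 = 34 | 4·7+3·2 = 34
J: 6·0+5·0+1·6 = 6 | 4·0+3·2 = 6
gcd(6,5,1,4,3) = 1

Coefficients: [6, 5, 1, 4, 3]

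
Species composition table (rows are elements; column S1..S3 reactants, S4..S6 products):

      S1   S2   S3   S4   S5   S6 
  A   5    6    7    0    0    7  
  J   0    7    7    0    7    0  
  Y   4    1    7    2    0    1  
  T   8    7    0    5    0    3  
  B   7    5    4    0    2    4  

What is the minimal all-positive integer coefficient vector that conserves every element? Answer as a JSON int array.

A: 1·5+5·6+1·7 = 42 | 5·0+6·0+6·7 = 42
J: 1·0+5·7+1·7 = 42 | 5·0+6·7+6·0 = 42
Y: 1·4+5·1+1·7 = 16 | 5·2+6·0+6·1 = 16
T: 1·8+5·7+1·0 = 43 | 5·5+6·0+6·3 = 43
B: 1·7+5·5+1·4 = 36 | 5·0+6·2+6·4 = 36
gcd(1,5,1,5,6,6) = 1

Coefficients: [1, 5, 1, 5, 6, 6]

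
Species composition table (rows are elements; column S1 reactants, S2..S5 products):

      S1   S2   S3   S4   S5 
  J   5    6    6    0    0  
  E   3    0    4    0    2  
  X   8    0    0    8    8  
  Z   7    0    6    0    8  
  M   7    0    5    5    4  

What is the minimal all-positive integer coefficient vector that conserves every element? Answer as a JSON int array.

Coefficients: [6, 2, 3, 3, 3]

J: 6·5 = 30 | 2·6+3·6+3·0+3·0 = 30
E: 6·3 = 18 | 2·0+3·4+3·0+3·2 = 18
X: 6·8 = 48 | 2·0+3·0+3·8+3·8 = 48
Z: 6·7 = 42 | 2·0+3·6+3·0+3·8 = 42
M: 6·7 = 42 | 2·0+3·5+3·5+3·4 = 42
gcd(6,2,3,3,3) = 1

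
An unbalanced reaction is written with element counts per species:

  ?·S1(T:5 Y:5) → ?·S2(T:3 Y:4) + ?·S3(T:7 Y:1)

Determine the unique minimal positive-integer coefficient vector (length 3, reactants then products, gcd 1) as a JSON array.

Coefficients: [5, 6, 1]

T: 5·5 = 25 | 6·3+1·7 = 25
Y: 5·5 = 25 | 6·4+1·1 = 25
gcd(5,6,1) = 1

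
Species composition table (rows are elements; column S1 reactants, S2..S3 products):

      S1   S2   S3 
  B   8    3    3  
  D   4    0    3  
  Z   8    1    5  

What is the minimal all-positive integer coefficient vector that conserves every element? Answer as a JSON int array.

Coefficients: [3, 4, 4]

B: 3·8 = 24 | 4·3+4·3 = 24
D: 3·4 = 12 | 4·0+4·3 = 12
Z: 3·8 = 24 | 4·1+4·5 = 24
gcd(3,4,4) = 1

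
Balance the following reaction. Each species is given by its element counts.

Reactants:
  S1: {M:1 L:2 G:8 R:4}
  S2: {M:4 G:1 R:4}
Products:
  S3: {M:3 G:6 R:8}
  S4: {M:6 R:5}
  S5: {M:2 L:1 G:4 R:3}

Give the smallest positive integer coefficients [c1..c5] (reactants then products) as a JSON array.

Coefficients: [3, 6, 1, 2, 6]

M: 3·1+6·4 = 27 | 1·3+2·6+6·2 = 27
L: 3·2+6·0 = 6 | 1·0+2·0+6·1 = 6
G: 3·8+6·1 = 30 | 1·6+2·0+6·4 = 30
R: 3·4+6·4 = 36 | 1·8+2·5+6·3 = 36
gcd(3,6,1,2,6) = 1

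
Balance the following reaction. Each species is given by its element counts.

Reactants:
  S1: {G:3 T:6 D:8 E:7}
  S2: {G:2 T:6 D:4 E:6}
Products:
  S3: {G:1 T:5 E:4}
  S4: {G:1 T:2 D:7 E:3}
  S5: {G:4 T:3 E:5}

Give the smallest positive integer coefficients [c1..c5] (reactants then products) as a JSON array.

G: 1·3+5·2 = 13 | 5·1+4·1+1·4 = 13
T: 1·6+5·6 = 36 | 5·5+4·2+1·3 = 36
D: 1·8+5·4 = 28 | 5·0+4·7+1·0 = 28
E: 1·7+5·6 = 37 | 5·4+4·3+1·5 = 37
gcd(1,5,5,4,1) = 1

Coefficients: [1, 5, 5, 4, 1]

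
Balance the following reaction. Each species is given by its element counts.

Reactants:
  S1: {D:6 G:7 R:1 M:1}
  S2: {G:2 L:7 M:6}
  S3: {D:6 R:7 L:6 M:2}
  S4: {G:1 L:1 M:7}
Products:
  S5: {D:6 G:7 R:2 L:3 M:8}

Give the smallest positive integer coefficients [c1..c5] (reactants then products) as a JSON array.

Coefficients: [5, 1, 1, 5, 6]

D: 5·6+1·0+1·6+5·0 = 36 | 6·6 = 36
G: 5·7+1·2+1·0+5·1 = 42 | 6·7 = 42
R: 5·1+1·0+1·7+5·0 = 12 | 6·2 = 12
L: 5·0+1·7+1·6+5·1 = 18 | 6·3 = 18
M: 5·1+1·6+1·2+5·7 = 48 | 6·8 = 48
gcd(5,1,1,5,6) = 1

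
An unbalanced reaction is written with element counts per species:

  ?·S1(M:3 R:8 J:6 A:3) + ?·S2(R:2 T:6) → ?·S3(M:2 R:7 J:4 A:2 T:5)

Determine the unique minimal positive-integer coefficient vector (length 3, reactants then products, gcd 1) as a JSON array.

Coefficients: [4, 5, 6]

M: 4·3+5·0 = 12 | 6·2 = 12
R: 4·8+5·2 = 42 | 6·7 = 42
J: 4·6+5·0 = 24 | 6·4 = 24
A: 4·3+5·0 = 12 | 6·2 = 12
T: 4·0+5·6 = 30 | 6·5 = 30
gcd(4,5,6) = 1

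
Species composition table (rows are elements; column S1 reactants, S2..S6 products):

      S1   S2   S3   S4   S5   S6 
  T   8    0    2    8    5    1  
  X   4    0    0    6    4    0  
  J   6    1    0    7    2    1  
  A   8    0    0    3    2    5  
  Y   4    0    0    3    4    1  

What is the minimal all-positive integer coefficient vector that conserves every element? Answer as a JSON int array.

T: 5·8 = 40 | 6·0+4·2+2·8+2·5+6·1 = 40
X: 5·4 = 20 | 6·0+4·0+2·6+2·4+6·0 = 20
J: 5·6 = 30 | 6·1+4·0+2·7+2·2+6·1 = 30
A: 5·8 = 40 | 6·0+4·0+2·3+2·2+6·5 = 40
Y: 5·4 = 20 | 6·0+4·0+2·3+2·4+6·1 = 20
gcd(5,6,4,2,2,6) = 1

Coefficients: [5, 6, 4, 2, 2, 6]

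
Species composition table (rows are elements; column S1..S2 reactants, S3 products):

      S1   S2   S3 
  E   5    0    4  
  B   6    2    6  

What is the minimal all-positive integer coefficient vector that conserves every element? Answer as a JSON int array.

Coefficients: [4, 3, 5]

E: 4·5+3·0 = 20 | 5·4 = 20
B: 4·6+3·2 = 30 | 5·6 = 30
gcd(4,3,5) = 1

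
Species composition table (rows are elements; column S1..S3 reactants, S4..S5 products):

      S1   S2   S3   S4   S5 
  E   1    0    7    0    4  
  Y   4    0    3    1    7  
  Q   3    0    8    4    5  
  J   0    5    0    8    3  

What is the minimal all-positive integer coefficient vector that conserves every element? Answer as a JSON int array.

Coefficients: [5, 5, 1, 2, 3]

E: 5·1+5·0+1·7 = 12 | 2·0+3·4 = 12
Y: 5·4+5·0+1·3 = 23 | 2·1+3·7 = 23
Q: 5·3+5·0+1·8 = 23 | 2·4+3·5 = 23
J: 5·0+5·5+1·0 = 25 | 2·8+3·3 = 25
gcd(5,5,1,2,3) = 1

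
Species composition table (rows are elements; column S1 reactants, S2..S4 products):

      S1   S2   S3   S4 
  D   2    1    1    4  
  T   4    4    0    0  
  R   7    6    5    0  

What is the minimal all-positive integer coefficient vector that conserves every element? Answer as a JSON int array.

Coefficients: [5, 5, 1, 1]

D: 5·2 = 10 | 5·1+1·1+1·4 = 10
T: 5·4 = 20 | 5·4+1·0+1·0 = 20
R: 5·7 = 35 | 5·6+1·5+1·0 = 35
gcd(5,5,1,1) = 1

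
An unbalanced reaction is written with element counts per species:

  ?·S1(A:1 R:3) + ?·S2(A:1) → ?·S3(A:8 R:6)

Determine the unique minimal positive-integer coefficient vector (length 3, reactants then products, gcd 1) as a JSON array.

A: 2·1+6·1 = 8 | 1·8 = 8
R: 2·3+6·0 = 6 | 1·6 = 6
gcd(2,6,1) = 1

Coefficients: [2, 6, 1]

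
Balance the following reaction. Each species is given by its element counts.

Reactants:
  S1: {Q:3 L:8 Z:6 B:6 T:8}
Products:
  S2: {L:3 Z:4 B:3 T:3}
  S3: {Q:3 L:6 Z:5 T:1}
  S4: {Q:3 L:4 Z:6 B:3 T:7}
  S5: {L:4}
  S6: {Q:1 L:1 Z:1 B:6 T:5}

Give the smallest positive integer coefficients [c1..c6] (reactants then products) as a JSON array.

Coefficients: [5, 1, 1, 3, 4, 3]

Q: 5·3 = 15 | 1·0+1·3+3·3+4·0+3·1 = 15
L: 5·8 = 40 | 1·3+1·6+3·4+4·4+3·1 = 40
Z: 5·6 = 30 | 1·4+1·5+3·6+4·0+3·1 = 30
B: 5·6 = 30 | 1·3+1·0+3·3+4·0+3·6 = 30
T: 5·8 = 40 | 1·3+1·1+3·7+4·0+3·5 = 40
gcd(5,1,1,3,4,3) = 1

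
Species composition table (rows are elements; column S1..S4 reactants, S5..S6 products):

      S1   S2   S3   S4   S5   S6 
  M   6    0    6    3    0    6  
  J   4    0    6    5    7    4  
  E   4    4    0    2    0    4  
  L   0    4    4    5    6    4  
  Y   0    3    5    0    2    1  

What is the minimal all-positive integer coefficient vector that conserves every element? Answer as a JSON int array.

M: 1·6+1·0+1·6+4·3 = 24 | 2·0+4·6 = 24
J: 1·4+1·0+1·6+4·5 = 30 | 2·7+4·4 = 30
E: 1·4+1·4+1·0+4·2 = 16 | 2·0+4·4 = 16
L: 1·0+1·4+1·4+4·5 = 28 | 2·6+4·4 = 28
Y: 1·0+1·3+1·5+4·0 = 8 | 2·2+4·1 = 8
gcd(1,1,1,4,2,4) = 1

Coefficients: [1, 1, 1, 4, 2, 4]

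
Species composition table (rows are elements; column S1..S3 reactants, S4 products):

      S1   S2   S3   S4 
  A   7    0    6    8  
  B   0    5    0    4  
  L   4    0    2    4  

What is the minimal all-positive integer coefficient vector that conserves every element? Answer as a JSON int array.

A: 4·7+4·0+2·6 = 40 | 5·8 = 40
B: 4·0+4·5+2·0 = 20 | 5·4 = 20
L: 4·4+4·0+2·2 = 20 | 5·4 = 20
gcd(4,4,2,5) = 1

Coefficients: [4, 4, 2, 5]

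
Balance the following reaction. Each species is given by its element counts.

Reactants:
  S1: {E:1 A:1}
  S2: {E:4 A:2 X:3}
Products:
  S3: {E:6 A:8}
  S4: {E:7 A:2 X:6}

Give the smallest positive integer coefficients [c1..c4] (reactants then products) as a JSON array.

E: 4·1+4·4 = 20 | 1·6+2·7 = 20
A: 4·1+4·2 = 12 | 1·8+2·2 = 12
X: 4·0+4·3 = 12 | 1·0+2·6 = 12
gcd(4,4,1,2) = 1

Coefficients: [4, 4, 1, 2]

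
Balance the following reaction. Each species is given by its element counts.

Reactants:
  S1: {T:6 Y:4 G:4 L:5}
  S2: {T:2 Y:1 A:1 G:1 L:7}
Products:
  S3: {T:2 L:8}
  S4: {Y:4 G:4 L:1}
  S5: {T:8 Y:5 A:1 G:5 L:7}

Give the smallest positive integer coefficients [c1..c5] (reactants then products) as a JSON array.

Coefficients: [5, 4, 3, 1, 4]

T: 5·6+4·2 = 38 | 3·2+1·0+4·8 = 38
Y: 5·4+4·1 = 24 | 3·0+1·4+4·5 = 24
A: 5·0+4·1 = 4 | 3·0+1·0+4·1 = 4
G: 5·4+4·1 = 24 | 3·0+1·4+4·5 = 24
L: 5·5+4·7 = 53 | 3·8+1·1+4·7 = 53
gcd(5,4,3,1,4) = 1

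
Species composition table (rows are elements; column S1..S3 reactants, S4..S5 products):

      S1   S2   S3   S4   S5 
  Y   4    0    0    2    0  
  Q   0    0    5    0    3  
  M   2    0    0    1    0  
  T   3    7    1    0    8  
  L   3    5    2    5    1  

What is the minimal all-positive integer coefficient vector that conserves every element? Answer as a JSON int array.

Y: 3·4+4·0+3·0 = 12 | 6·2+5·0 = 12
Q: 3·0+4·0+3·5 = 15 | 6·0+5·3 = 15
M: 3·2+4·0+3·0 = 6 | 6·1+5·0 = 6
T: 3·3+4·7+3·1 = 40 | 6·0+5·8 = 40
L: 3·3+4·5+3·2 = 35 | 6·5+5·1 = 35
gcd(3,4,3,6,5) = 1

Coefficients: [3, 4, 3, 6, 5]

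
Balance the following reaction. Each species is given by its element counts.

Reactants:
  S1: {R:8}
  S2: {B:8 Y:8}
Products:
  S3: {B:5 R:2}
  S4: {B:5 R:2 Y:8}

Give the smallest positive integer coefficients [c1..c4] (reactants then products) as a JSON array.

Coefficients: [2, 5, 3, 5]

B: 2·0+5·8 = 40 | 3·5+5·5 = 40
R: 2·8+5·0 = 16 | 3·2+5·2 = 16
Y: 2·0+5·8 = 40 | 3·0+5·8 = 40
gcd(2,5,3,5) = 1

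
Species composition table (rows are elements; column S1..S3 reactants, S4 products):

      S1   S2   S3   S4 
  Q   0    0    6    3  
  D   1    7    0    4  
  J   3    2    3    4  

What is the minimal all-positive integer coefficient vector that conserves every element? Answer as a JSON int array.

Q: 1·0+1·0+1·6 = 6 | 2·3 = 6
D: 1·1+1·7+1·0 = 8 | 2·4 = 8
J: 1·3+1·2+1·3 = 8 | 2·4 = 8
gcd(1,1,1,2) = 1

Coefficients: [1, 1, 1, 2]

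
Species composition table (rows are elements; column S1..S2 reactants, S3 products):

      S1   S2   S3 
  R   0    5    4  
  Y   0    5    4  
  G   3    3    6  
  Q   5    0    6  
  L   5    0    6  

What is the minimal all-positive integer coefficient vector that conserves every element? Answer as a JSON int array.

R: 6·0+4·5 = 20 | 5·4 = 20
Y: 6·0+4·5 = 20 | 5·4 = 20
G: 6·3+4·3 = 30 | 5·6 = 30
Q: 6·5+4·0 = 30 | 5·6 = 30
L: 6·5+4·0 = 30 | 5·6 = 30
gcd(6,4,5) = 1

Coefficients: [6, 4, 5]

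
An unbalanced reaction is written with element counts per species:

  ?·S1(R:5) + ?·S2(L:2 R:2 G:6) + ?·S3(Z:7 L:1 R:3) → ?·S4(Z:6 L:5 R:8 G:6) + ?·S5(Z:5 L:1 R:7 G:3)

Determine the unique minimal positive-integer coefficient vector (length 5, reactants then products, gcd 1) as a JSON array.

Coefficients: [6, 5, 6, 2, 6]

Z: 6·0+5·0+6·7 = 42 | 2·6+6·5 = 42
L: 6·0+5·2+6·1 = 16 | 2·5+6·1 = 16
R: 6·5+5·2+6·3 = 58 | 2·8+6·7 = 58
G: 6·0+5·6+6·0 = 30 | 2·6+6·3 = 30
gcd(6,5,6,2,6) = 1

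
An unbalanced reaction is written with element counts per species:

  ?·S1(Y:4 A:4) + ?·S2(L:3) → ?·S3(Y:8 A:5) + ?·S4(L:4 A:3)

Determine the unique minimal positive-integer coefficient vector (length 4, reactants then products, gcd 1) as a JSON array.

Coefficients: [6, 4, 3, 3]

L: 6·0+4·3 = 12 | 3·0+3·4 = 12
Y: 6·4+4·0 = 24 | 3·8+3·0 = 24
A: 6·4+4·0 = 24 | 3·5+3·3 = 24
gcd(6,4,3,3) = 1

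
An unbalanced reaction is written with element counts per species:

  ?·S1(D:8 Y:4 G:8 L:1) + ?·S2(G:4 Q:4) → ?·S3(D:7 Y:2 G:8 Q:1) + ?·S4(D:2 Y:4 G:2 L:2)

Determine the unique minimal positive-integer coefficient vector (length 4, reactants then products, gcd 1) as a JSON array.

Coefficients: [4, 1, 4, 2]

D: 4·8+1·0 = 32 | 4·7+2·2 = 32
Y: 4·4+1·0 = 16 | 4·2+2·4 = 16
G: 4·8+1·4 = 36 | 4·8+2·2 = 36
Q: 4·0+1·4 = 4 | 4·1+2·0 = 4
L: 4·1+1·0 = 4 | 4·0+2·2 = 4
gcd(4,1,4,2) = 1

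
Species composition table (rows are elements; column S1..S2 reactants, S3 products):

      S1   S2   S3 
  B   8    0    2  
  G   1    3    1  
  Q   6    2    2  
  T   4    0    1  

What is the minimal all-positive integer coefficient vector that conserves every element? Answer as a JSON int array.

B: 1·8+1·0 = 8 | 4·2 = 8
G: 1·1+1·3 = 4 | 4·1 = 4
Q: 1·6+1·2 = 8 | 4·2 = 8
T: 1·4+1·0 = 4 | 4·1 = 4
gcd(1,1,4) = 1

Coefficients: [1, 1, 4]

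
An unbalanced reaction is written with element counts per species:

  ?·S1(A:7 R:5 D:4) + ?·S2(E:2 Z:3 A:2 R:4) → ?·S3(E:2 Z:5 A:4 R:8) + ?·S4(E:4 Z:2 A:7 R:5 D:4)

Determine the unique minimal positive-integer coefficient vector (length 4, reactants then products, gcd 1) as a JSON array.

E: 1·0+4·2 = 8 | 2·2+1·4 = 8
Z: 1·0+4·3 = 12 | 2·5+1·2 = 12
A: 1·7+4·2 = 15 | 2·4+1·7 = 15
R: 1·5+4·4 = 21 | 2·8+1·5 = 21
D: 1·4+4·0 = 4 | 2·0+1·4 = 4
gcd(1,4,2,1) = 1

Coefficients: [1, 4, 2, 1]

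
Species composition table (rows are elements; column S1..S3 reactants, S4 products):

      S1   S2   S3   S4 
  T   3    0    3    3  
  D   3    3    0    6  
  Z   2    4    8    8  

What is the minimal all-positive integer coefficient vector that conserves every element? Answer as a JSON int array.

T: 4·3+6·0+1·3 = 15 | 5·3 = 15
D: 4·3+6·3+1·0 = 30 | 5·6 = 30
Z: 4·2+6·4+1·8 = 40 | 5·8 = 40
gcd(4,6,1,5) = 1

Coefficients: [4, 6, 1, 5]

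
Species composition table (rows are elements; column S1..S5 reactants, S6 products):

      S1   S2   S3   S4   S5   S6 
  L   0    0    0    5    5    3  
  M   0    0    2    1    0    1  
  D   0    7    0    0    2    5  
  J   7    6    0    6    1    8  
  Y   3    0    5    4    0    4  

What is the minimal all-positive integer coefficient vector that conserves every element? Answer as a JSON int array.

L: 2·0+3·0+2·0+1·5+2·5 = 15 | 5·3 = 15
M: 2·0+3·0+2·2+1·1+2·0 = 5 | 5·1 = 5
D: 2·0+3·7+2·0+1·0+2·2 = 25 | 5·5 = 25
J: 2·7+3·6+2·0+1·6+2·1 = 40 | 5·8 = 40
Y: 2·3+3·0+2·5+1·4+2·0 = 20 | 5·4 = 20
gcd(2,3,2,1,2,5) = 1

Coefficients: [2, 3, 2, 1, 2, 5]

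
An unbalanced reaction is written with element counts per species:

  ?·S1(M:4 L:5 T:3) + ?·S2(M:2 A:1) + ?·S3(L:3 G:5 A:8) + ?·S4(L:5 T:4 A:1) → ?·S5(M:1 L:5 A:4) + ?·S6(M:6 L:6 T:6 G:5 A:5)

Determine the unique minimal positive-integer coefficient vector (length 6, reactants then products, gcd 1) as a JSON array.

Coefficients: [6, 6, 5, 3, 6, 5]

M: 6·4+6·2+5·0+3·0 = 36 | 6·1+5·6 = 36
L: 6·5+6·0+5·3+3·5 = 60 | 6·5+5·6 = 60
T: 6·3+6·0+5·0+3·4 = 30 | 6·0+5·6 = 30
G: 6·0+6·0+5·5+3·0 = 25 | 6·0+5·5 = 25
A: 6·0+6·1+5·8+3·1 = 49 | 6·4+5·5 = 49
gcd(6,6,5,3,6,5) = 1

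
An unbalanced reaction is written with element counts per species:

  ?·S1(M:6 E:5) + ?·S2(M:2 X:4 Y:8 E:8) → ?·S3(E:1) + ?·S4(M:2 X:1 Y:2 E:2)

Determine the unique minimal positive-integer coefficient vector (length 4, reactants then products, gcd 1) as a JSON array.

M: 1·6+1·2 = 8 | 5·0+4·2 = 8
X: 1·0+1·4 = 4 | 5·0+4·1 = 4
Y: 1·0+1·8 = 8 | 5·0+4·2 = 8
E: 1·5+1·8 = 13 | 5·1+4·2 = 13
gcd(1,1,5,4) = 1

Coefficients: [1, 1, 5, 4]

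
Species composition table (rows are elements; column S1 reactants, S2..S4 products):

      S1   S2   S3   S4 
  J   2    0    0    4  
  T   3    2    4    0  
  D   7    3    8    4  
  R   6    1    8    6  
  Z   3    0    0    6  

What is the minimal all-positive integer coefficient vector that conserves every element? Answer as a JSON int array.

Coefficients: [4, 4, 1, 2]

J: 4·2 = 8 | 4·0+1·0+2·4 = 8
T: 4·3 = 12 | 4·2+1·4+2·0 = 12
D: 4·7 = 28 | 4·3+1·8+2·4 = 28
R: 4·6 = 24 | 4·1+1·8+2·6 = 24
Z: 4·3 = 12 | 4·0+1·0+2·6 = 12
gcd(4,4,1,2) = 1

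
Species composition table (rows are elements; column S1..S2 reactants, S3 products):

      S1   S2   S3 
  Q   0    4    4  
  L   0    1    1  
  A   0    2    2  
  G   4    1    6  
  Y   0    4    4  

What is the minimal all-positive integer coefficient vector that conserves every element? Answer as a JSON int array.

Coefficients: [5, 4, 4]

Q: 5·0+4·4 = 16 | 4·4 = 16
L: 5·0+4·1 = 4 | 4·1 = 4
A: 5·0+4·2 = 8 | 4·2 = 8
G: 5·4+4·1 = 24 | 4·6 = 24
Y: 5·0+4·4 = 16 | 4·4 = 16
gcd(5,4,4) = 1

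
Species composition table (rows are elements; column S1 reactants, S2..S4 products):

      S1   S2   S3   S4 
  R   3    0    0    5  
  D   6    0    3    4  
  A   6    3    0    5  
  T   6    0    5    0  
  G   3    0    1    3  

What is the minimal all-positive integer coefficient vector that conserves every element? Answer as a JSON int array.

Coefficients: [5, 5, 6, 3]

R: 5·3 = 15 | 5·0+6·0+3·5 = 15
D: 5·6 = 30 | 5·0+6·3+3·4 = 30
A: 5·6 = 30 | 5·3+6·0+3·5 = 30
T: 5·6 = 30 | 5·0+6·5+3·0 = 30
G: 5·3 = 15 | 5·0+6·1+3·3 = 15
gcd(5,5,6,3) = 1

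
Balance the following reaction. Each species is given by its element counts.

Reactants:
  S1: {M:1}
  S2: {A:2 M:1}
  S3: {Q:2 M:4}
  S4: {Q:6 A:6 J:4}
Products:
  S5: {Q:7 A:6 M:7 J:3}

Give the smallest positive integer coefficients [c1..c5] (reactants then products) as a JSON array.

Coefficients: [5, 3, 5, 3, 4]

Q: 5·0+3·0+5·2+3·6 = 28 | 4·7 = 28
A: 5·0+3·2+5·0+3·6 = 24 | 4·6 = 24
M: 5·1+3·1+5·4+3·0 = 28 | 4·7 = 28
J: 5·0+3·0+5·0+3·4 = 12 | 4·3 = 12
gcd(5,3,5,3,4) = 1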